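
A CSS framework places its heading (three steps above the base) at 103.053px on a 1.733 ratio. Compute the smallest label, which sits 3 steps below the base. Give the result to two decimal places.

3.80px

103.053 ÷ 1.733⁶ = 103.053 ÷ 27.08890 ≈ 3.804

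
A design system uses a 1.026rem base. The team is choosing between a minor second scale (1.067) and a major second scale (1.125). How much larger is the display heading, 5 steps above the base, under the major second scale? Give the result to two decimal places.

Minor second: 1.026 × 1.067⁵ = 1.4190rem
Major second: 1.026 × 1.125⁵ = 1.8489rem
Difference: 1.8489 − 1.4190 = 0.4299rem

0.43rem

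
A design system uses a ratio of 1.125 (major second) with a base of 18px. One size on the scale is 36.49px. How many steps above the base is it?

1.125ⁿ = 36.49 / 18 = 2.0272
n = ln(2.0272) / ln(1.125) = 0.7067 / 0.1178 ≈ 6.00

6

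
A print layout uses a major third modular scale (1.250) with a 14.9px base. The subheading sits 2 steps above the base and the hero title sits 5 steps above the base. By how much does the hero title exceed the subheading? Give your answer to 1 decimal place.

22.2px

Step 2: 14.9 × 1.250² = 23.281px
Step 5: 14.9 × 1.250⁵ = 45.471px
Difference: 45.471 − 23.281 = 22.190px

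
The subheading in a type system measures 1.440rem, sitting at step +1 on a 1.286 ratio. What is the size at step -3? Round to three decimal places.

1.440 ÷ 1.286⁴ = 1.440 ÷ 2.73504 ≈ 0.527

0.527rem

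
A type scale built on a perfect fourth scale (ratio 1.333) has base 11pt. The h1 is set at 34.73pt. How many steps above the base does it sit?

4

1.333ⁿ = 34.73 / 11 = 3.1573
n = ln(3.1573) / ln(1.333) = 1.1497 / 0.2874 ≈ 4.00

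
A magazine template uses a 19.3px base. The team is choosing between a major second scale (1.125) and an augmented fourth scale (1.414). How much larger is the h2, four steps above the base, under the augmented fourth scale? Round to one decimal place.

Major second: 19.3 × 1.125⁴ = 30.915px
Augmented fourth: 19.3 × 1.414⁴ = 77.153px
Difference: 77.153 − 30.915 = 46.238px

46.2px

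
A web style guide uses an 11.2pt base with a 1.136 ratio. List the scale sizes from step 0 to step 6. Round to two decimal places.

Step 0: 11.2pt
Step 1: 11.2 × 1.136 = 12.72
Step 2: 11.2 × 1.136² = 14.45
Step 3: 11.2 × 1.136³ = 16.42
Step 4: 11.2 × 1.136⁴ = 18.65
Step 5: 11.2 × 1.136⁵ = 21.19
Step 6: 11.2 × 1.136⁶ = 24.07

11.20pt, 12.72pt, 14.45pt, 16.42pt, 18.65pt, 21.19pt, 24.07pt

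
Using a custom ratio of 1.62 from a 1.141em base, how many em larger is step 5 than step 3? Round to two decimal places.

7.88em

Step 3: 1.141 × 1.62³ = 4.8510em
Step 5: 1.141 × 1.62⁵ = 12.7309em
Difference: 12.7309 − 4.8510 = 7.8799em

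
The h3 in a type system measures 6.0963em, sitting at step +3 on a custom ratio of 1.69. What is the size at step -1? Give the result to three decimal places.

0.747em

Moving from step +3 to step -1 is 4 steps down, so divide by r⁴.
6.0963 ÷ 1.69⁴ = 6.0963 ÷ 8.15731 ≈ 0.747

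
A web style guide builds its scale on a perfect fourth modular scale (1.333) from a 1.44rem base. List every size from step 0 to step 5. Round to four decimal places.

1.4400rem, 1.9195rem, 2.5587rem, 3.4108rem, 4.5466rem, 6.0606rem

Step 0: 1.44rem
Step 1: 1.44 × 1.333 = 1.9195
Step 2: 1.44 × 1.333² = 2.5587
Step 3: 1.44 × 1.333³ = 3.4108
Step 4: 1.44 × 1.333⁴ = 4.5466
Step 5: 1.44 × 1.333⁵ = 6.0606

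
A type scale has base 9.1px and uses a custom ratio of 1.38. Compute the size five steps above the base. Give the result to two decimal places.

Each step on a modular scale multiplies by the ratio, so the size n steps from the base is base × ratioⁿ.
9.1 × 1.38⁵ = 9.1 × 5.00490 ≈ 45.54

45.54px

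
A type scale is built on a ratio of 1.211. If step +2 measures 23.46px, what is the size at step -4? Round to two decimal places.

7.44px

23.46 ÷ 1.211⁶ = 23.46 ÷ 3.15402 ≈ 7.438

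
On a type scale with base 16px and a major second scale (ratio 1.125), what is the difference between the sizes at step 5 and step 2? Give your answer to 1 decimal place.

Step 2: 16.0 × 1.125² = 20.250px
Step 5: 16.0 × 1.125⁵ = 28.833px
Difference: 28.833 − 20.250 = 8.583px

8.6px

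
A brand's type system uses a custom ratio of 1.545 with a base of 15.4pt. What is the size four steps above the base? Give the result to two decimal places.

87.75pt

15.4 × 1.545⁴ = 15.4 × 5.69789 ≈ 87.75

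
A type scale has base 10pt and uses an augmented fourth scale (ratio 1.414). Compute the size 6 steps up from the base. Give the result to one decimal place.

79.9pt

10.0 × 1.414⁶ = 10.0 × 7.99275 ≈ 79.93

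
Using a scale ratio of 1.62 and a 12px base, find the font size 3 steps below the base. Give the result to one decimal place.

2.8px

A modular type scale is a geometric sequence: sizeₙ = base × rⁿ.
12.0 ÷ 1.62³ = 12.0 ÷ 4.25153 ≈ 2.82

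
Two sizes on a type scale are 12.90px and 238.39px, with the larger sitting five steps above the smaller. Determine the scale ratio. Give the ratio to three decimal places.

1.792

r⁵ = 238.39 / 12.90, so r = (238.39/12.90)^(1/5).
r = 18.4798^(1/5) ≈ 1.7920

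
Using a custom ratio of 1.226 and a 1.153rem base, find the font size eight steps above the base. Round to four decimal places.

5.8851rem

Every step multiplies by the scale ratio.
1.153 × 1.226⁸ = 1.153 × 5.10415 ≈ 5.8851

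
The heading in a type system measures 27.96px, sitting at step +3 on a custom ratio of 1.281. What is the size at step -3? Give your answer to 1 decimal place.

6.3px

27.96 ÷ 1.281⁶ = 27.96 ÷ 4.41870 ≈ 6.328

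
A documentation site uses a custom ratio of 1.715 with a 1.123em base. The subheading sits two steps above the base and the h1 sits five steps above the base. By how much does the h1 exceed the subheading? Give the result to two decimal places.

13.36em

Step 2: 1.123 × 1.715² = 3.3030em
Step 5: 1.123 × 1.715⁵ = 16.6610em
Difference: 16.6610 − 3.3030 = 13.3580em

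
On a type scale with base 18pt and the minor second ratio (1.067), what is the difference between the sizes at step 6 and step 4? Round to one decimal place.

Step 4: 18.0 × 1.067⁴ = 23.331pt
Step 6: 18.0 × 1.067⁶ = 26.562pt
Difference: 26.562 − 23.331 = 3.231pt

3.2pt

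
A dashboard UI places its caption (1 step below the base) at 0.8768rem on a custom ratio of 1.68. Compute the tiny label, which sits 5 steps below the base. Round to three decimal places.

0.110rem

The gap is -5 − (-1) = -4 steps, so the factor is 1.68^-4.
0.8768 ÷ 1.68⁴ = 0.8768 ÷ 7.96594 ≈ 0.110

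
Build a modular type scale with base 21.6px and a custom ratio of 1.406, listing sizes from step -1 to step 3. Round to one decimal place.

Step -1: 21.6 ÷ 1.406 = 15.4
Step 0: 21.6px
Step 1: 21.6 × 1.406 = 30.4
Step 2: 21.6 × 1.406² = 42.7
Step 3: 21.6 × 1.406³ = 60.0

15.4px, 21.6px, 30.4px, 42.7px, 60.0px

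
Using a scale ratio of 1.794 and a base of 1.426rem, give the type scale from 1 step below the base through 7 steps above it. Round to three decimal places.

0.795rem, 1.426rem, 2.558rem, 4.589rem, 8.234rem, 14.771rem, 26.499rem, 47.539rem, 85.286rem

Step -1: 1.426 ÷ 1.794 = 0.795
Step 0: 1.426rem
Step 1: 1.426 × 1.794 = 2.558
Step 2: 1.426 × 1.794² = 4.589
Step 3: 1.426 × 1.794³ = 8.234
Step 4: 1.426 × 1.794⁴ = 14.771
Step 5: 1.426 × 1.794⁵ = 26.499
Step 6: 1.426 × 1.794⁶ = 47.539
Step 7: 1.426 × 1.794⁷ = 85.286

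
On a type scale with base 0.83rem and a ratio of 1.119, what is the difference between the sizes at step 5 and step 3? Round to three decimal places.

0.293rem

Step 3: 0.83 × 1.119³ = 1.16297rem
Step 5: 0.83 × 1.119⁵ = 1.45623rem
Difference: 1.45623 − 1.16297 = 0.29326rem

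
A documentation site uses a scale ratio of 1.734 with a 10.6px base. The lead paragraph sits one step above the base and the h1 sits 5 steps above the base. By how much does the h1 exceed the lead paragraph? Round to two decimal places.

147.79px

Step 1: 10.6 × 1.734 = 18.3804px
Step 5: 10.6 × 1.734⁵ = 166.1695px
Difference: 166.1695 − 18.3804 = 147.7891px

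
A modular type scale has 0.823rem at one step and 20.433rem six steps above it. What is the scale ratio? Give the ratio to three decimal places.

1.708

r⁶ = 20.433 / 0.823, so r = (20.433/0.823)^(1/6).
r = 24.8275^(1/6) ≈ 1.7080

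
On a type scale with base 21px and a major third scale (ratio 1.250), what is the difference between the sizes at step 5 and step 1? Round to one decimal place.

Step 1: 21.0 × 1.250 = 26.250px
Step 5: 21.0 × 1.250⁵ = 64.087px
Difference: 64.087 − 26.250 = 37.837px

37.8px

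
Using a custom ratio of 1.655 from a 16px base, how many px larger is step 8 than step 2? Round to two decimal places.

Step 2: 16.0 × 1.655² = 43.8244px
Step 8: 16.0 × 1.655⁸ = 900.5420px
Difference: 900.5420 − 43.8244 = 856.7176px

856.72px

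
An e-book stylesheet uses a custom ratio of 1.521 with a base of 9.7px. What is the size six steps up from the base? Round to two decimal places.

120.10px

9.7 × 1.521⁶ = 9.7 × 12.38156 ≈ 120.10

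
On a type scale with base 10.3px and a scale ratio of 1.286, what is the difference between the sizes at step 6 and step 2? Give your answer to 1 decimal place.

29.6px

Step 2: 10.3 × 1.286² = 17.034px
Step 6: 10.3 × 1.286⁶ = 46.589px
Difference: 46.589 − 17.034 = 29.555px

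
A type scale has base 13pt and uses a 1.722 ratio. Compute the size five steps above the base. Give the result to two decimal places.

196.84pt

13.0 × 1.722⁵ = 13.0 × 15.14139 ≈ 196.84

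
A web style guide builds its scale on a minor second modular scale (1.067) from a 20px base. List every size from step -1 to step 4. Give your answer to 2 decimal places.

Step -1: 20.0 ÷ 1.067 = 18.74
Step 0: 20px
Step 1: 20.0 × 1.067 = 21.34
Step 2: 20.0 × 1.067² = 22.77
Step 3: 20.0 × 1.067³ = 24.30
Step 4: 20.0 × 1.067⁴ = 25.92

18.74px, 20.00px, 21.34px, 22.77px, 24.30px, 25.92px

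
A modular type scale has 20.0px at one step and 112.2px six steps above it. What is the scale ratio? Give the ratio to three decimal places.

1.333

The ratio satisfies 20.0 × r⁶ = 112.2, so r = (112.2 / 20.0)^(1/6).
r = 5.6100^(1/6) ≈ 1.3330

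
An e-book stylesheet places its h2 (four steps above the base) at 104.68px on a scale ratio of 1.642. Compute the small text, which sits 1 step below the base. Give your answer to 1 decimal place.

104.68 ÷ 1.642⁵ = 104.68 ÷ 11.93619 ≈ 8.770

8.8px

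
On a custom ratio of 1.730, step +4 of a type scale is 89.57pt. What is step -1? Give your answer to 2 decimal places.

5.78pt

89.57 ÷ 1.730⁵ = 89.57 ÷ 15.49639 ≈ 5.780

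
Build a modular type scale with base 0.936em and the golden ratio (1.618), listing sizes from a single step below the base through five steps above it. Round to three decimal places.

Step -1: 0.936 ÷ 1.618 = 0.578
Step 0: 0.936em
Step 1: 0.936 × 1.618 = 1.514
Step 2: 0.936 × 1.618² = 2.450
Step 3: 0.936 × 1.618³ = 3.965
Step 4: 0.936 × 1.618⁴ = 6.415
Step 5: 0.936 × 1.618⁵ = 10.379

0.578em, 0.936em, 1.514em, 2.450em, 3.965em, 6.415em, 10.379em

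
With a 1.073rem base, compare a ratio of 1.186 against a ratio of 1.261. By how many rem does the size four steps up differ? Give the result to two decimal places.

At 1.186: 1.073 × 1.186⁴ = 2.1229rem
At 1.261: 1.073 × 1.261⁴ = 2.7131rem
Difference: 2.7131 − 2.1229 = 0.5902rem

0.59rem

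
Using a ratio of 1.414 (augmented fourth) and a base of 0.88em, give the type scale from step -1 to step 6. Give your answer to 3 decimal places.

Step -1: 0.88 ÷ 1.414 = 0.622
Step 0: 0.88em
Step 1: 0.88 × 1.414 = 1.244
Step 2: 0.88 × 1.414² = 1.759
Step 3: 0.88 × 1.414³ = 2.488
Step 4: 0.88 × 1.414⁴ = 3.518
Step 5: 0.88 × 1.414⁵ = 4.974
Step 6: 0.88 × 1.414⁶ = 7.034

0.622em, 0.880em, 1.244em, 1.759em, 2.488em, 3.518em, 4.974em, 7.034em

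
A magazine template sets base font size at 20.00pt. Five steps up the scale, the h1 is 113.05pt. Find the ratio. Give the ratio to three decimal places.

1.414

The ratio satisfies 20.00 × r⁵ = 113.05, so r = (113.05 / 20.00)^(1/5).
r = 5.6525^(1/5) ≈ 1.4140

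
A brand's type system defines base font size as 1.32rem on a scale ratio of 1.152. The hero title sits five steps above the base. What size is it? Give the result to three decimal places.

2.678rem

1.32 × 1.152⁵ = 1.32 × 2.02891 ≈ 2.678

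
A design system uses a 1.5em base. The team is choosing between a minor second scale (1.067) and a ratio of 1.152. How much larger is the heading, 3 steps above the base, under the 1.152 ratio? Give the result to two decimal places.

0.47em

Minor second: 1.5 × 1.067³ = 1.8222em
At 1.152: 1.5 × 1.152³ = 2.2932em
Difference: 2.2932 − 1.8222 = 0.4710em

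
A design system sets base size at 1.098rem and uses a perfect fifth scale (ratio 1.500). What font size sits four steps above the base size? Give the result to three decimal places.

5.559rem

Each step on a modular scale multiplies by the ratio, so the size n steps from the base is base × ratioⁿ.
1.098 × 1.500⁴ = 1.098 × 5.06250 ≈ 5.559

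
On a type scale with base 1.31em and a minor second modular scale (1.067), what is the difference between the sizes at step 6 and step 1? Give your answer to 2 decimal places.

0.54em

Step 1: 1.31 × 1.067 = 1.3978em
Step 6: 1.31 × 1.067⁶ = 1.9331em
Difference: 1.9331 − 1.3978 = 0.5353em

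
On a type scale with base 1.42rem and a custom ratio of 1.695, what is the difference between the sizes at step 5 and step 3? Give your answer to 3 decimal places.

12.952rem

Step 3: 1.42 × 1.695³ = 6.91508rem
Step 5: 1.42 × 1.695⁵ = 19.86721rem
Difference: 19.86721 − 6.91508 = 12.95213rem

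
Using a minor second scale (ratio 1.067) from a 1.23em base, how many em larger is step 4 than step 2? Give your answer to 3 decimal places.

Step 2: 1.23 × 1.067² = 1.40034em
Step 4: 1.23 × 1.067⁴ = 1.59427em
Difference: 1.59427 − 1.40034 = 0.19393em

0.194em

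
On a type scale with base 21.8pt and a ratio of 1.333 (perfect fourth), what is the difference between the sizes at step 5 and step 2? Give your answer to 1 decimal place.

Step 2: 21.8 × 1.333² = 38.736pt
Step 5: 21.8 × 1.333⁵ = 91.750pt
Difference: 91.750 − 38.736 = 53.014pt

53.0pt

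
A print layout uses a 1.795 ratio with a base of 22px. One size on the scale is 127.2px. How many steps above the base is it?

3

1.795ⁿ = 127.2 / 22 = 5.7818
n = ln(5.7818) / ln(1.795) = 1.7547 / 0.5850 ≈ 3.00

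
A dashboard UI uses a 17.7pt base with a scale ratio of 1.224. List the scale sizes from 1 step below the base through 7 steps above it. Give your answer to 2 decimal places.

14.46pt, 17.70pt, 21.66pt, 26.52pt, 32.46pt, 39.73pt, 48.63pt, 59.52pt, 72.85pt

Step -1: 17.7 ÷ 1.224 = 14.46
Step 0: 17.7pt
Step 1: 17.7 × 1.224 = 21.66
Step 2: 17.7 × 1.224² = 26.52
Step 3: 17.7 × 1.224³ = 32.46
Step 4: 17.7 × 1.224⁴ = 39.73
Step 5: 17.7 × 1.224⁵ = 48.63
Step 6: 17.7 × 1.224⁶ = 59.52
Step 7: 17.7 × 1.224⁷ = 72.85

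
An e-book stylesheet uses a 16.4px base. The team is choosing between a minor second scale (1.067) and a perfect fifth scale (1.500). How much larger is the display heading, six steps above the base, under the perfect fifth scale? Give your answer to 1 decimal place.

Minor second: 16.4 × 1.067⁶ = 24.201px
Perfect fifth: 16.4 × 1.500⁶ = 186.806px
Difference: 186.806 − 24.201 = 162.605px

162.6px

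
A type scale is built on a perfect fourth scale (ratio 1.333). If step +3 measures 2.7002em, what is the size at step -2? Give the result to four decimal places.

2.7002 ÷ 1.333⁵ = 2.7002 ÷ 4.20873 ≈ 0.6416

0.6416em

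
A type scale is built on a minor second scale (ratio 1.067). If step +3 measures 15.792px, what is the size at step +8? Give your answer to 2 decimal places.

The gap is 8 − (3) = 5 steps, so the factor is 1.067^5.
15.792 × 1.067⁵ = 15.792 × 1.38300 ≈ 21.840

21.84px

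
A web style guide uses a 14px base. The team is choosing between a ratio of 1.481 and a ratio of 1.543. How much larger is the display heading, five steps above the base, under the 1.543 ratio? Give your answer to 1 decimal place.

At 1.481: 14.0 × 1.481⁵ = 99.748px
At 1.543: 14.0 × 1.543⁵ = 122.450px
Difference: 122.450 − 99.748 = 22.702px

22.7px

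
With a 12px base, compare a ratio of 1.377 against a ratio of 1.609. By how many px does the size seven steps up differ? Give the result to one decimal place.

222.4px

At 1.377: 12.0 × 1.377⁷ = 112.647px
At 1.609: 12.0 × 1.609⁷ = 335.022px
Difference: 335.022 − 112.647 = 222.375px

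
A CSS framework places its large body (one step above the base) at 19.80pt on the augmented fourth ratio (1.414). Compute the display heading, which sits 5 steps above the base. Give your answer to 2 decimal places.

19.80 × 1.414⁴ = 19.80 × 3.99758 ≈ 79.152

79.15pt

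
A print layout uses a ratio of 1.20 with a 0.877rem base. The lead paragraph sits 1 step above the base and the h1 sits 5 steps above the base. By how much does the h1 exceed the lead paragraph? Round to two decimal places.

1.13rem

Step 1: 0.877 × 1.20 = 1.0524rem
Step 5: 0.877 × 1.20⁵ = 2.1823rem
Difference: 2.1823 − 1.0524 = 1.1299rem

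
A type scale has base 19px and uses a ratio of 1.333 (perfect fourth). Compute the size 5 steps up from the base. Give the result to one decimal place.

Every step multiplies by the scale ratio.
19.0 × 1.333⁵ = 19.0 × 4.20873 ≈ 79.97

80.0px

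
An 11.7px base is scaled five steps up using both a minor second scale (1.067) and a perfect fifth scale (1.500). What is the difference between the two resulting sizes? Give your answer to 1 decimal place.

72.7px

Minor second: 11.7 × 1.067⁵ = 16.181px
Perfect fifth: 11.7 × 1.500⁵ = 88.847px
Difference: 88.847 − 16.181 = 72.666px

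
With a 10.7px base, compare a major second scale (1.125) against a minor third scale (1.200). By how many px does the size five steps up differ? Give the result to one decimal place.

Major second: 10.7 × 1.125⁵ = 19.282px
Minor third: 10.7 × 1.200⁵ = 26.625px
Difference: 26.625 − 19.282 = 7.343px

7.3px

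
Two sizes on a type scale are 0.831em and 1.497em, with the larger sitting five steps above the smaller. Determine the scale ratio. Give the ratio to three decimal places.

The ratio satisfies 0.831 × r⁵ = 1.497, so r = (1.497 / 0.831)^(1/5).
r = 1.8014^(1/5) ≈ 1.1249

1.125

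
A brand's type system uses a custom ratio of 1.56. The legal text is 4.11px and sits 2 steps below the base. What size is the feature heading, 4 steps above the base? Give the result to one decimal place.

59.2px

4.11 × 1.56⁶ = 4.11 × 14.41277 ≈ 59.237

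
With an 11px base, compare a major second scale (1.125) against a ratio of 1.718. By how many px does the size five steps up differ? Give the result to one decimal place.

144.8px

Major second: 11.0 × 1.125⁵ = 19.822px
At 1.718: 11.0 × 1.718⁵ = 164.630px
Difference: 164.630 − 19.822 = 144.808px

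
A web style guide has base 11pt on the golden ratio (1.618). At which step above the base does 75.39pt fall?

4

1.618ⁿ = 75.39 / 11 = 6.8536
n = ln(6.8536) / ln(1.618) = 1.9248 / 0.4812 ≈ 4.00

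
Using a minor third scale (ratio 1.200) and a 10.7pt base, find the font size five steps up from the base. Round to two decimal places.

10.7 × 1.200⁵ = 10.7 × 2.48832 ≈ 26.63

26.63pt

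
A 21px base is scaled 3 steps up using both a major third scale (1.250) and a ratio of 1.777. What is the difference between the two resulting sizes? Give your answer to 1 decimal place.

76.8px

Major third: 21.0 × 1.250³ = 41.016px
At 1.777: 21.0 × 1.777³ = 117.837px
Difference: 117.837 − 41.016 = 76.821px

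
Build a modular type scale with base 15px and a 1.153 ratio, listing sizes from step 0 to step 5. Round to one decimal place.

15.0px, 17.3px, 19.9px, 23.0px, 26.5px, 30.6px

Step 0: 15px
Step 1: 15.0 × 1.153 = 17.3
Step 2: 15.0 × 1.153² = 19.9
Step 3: 15.0 × 1.153³ = 23.0
Step 4: 15.0 × 1.153⁴ = 26.5
Step 5: 15.0 × 1.153⁵ = 30.6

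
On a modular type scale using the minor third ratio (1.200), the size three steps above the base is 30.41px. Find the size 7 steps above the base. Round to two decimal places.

63.06px

30.41 × 1.200⁴ = 30.41 × 2.07360 ≈ 63.058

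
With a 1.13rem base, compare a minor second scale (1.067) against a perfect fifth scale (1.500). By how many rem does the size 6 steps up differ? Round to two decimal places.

Minor second: 1.13 × 1.067⁶ = 1.6675rem
Perfect fifth: 1.13 × 1.500⁶ = 12.8714rem
Difference: 12.8714 − 1.6675 = 11.2039rem

11.20rem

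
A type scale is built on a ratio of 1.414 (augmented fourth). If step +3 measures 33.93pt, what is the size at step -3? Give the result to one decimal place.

33.93 ÷ 1.414⁶ = 33.93 ÷ 7.99275 ≈ 4.245

4.2pt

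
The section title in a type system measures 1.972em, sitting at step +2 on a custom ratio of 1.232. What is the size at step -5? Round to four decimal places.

0.4578em

Moving from step +2 to step -5 is 7 steps down, so divide by r⁷.
1.972 ÷ 1.232⁷ = 1.972 ÷ 4.30799 ≈ 0.4578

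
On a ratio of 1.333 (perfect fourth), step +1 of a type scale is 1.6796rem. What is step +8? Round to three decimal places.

12.561rem

Moving from step +1 to step +8 is 7 steps up, so multiply by r⁷.
1.6796 × 1.333⁷ = 1.6796 × 7.47844 ≈ 12.561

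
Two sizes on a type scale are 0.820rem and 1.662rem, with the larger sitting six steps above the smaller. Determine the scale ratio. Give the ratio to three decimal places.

The ratio satisfies 0.820 × r⁶ = 1.662, so r = (1.662 / 0.820)^(1/6).
r = 2.0268^(1/6) ≈ 1.1250

1.125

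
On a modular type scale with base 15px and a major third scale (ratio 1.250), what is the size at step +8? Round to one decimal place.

15.0 × 1.250⁸ = 15.0 × 5.96046 ≈ 89.41

89.4px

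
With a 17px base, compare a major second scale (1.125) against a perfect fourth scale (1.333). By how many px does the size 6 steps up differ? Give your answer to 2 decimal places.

60.91px

Major second: 17.0 × 1.125⁶ = 34.4639px
Perfect fourth: 17.0 × 1.333⁶ = 95.3740px
Difference: 95.3740 − 34.4639 = 60.9101px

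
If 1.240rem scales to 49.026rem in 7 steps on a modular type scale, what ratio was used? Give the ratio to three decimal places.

1.691

r⁷ = 49.026 / 1.240, so r = (49.026/1.240)^(1/7).
r = 39.5371^(1/7) ≈ 1.6910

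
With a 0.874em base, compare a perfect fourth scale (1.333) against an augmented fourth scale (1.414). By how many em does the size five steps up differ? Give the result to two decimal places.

1.26em

Perfect fourth: 0.874 × 1.333⁵ = 3.6784em
Augmented fourth: 0.874 × 1.414⁵ = 4.9404em
Difference: 4.9404 − 3.6784 = 1.2620em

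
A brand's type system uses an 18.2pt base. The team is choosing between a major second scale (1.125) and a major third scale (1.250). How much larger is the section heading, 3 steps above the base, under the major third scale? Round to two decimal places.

9.63pt

Major second: 18.2 × 1.125³ = 25.9137pt
Major third: 18.2 × 1.250³ = 35.5469pt
Difference: 35.5469 − 25.9137 = 9.6332pt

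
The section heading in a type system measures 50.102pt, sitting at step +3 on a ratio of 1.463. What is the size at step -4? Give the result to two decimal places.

3.49pt

Moving from step +3 to step -4 is 7 steps down, so divide by r⁷.
50.102 ÷ 1.463⁷ = 50.102 ÷ 14.34532 ≈ 3.493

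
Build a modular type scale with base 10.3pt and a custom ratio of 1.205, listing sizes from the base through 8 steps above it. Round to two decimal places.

10.30pt, 12.41pt, 14.96pt, 18.02pt, 21.72pt, 26.17pt, 31.53pt, 38.00pt, 45.79pt

Step 0: 10.3pt
Step 1: 10.3 × 1.205 = 12.41
Step 2: 10.3 × 1.205² = 14.96
Step 3: 10.3 × 1.205³ = 18.02
Step 4: 10.3 × 1.205⁴ = 21.72
Step 5: 10.3 × 1.205⁵ = 26.17
Step 6: 10.3 × 1.205⁶ = 31.53
Step 7: 10.3 × 1.205⁷ = 38.00
Step 8: 10.3 × 1.205⁸ = 45.79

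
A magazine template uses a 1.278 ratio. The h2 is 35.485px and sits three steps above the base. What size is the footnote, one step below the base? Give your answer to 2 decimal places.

35.485 ÷ 1.278⁴ = 35.485 ÷ 2.66762 ≈ 13.302

13.30px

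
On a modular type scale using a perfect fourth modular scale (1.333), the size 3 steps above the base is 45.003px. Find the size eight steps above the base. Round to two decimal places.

189.41px

45.003 × 1.333⁵ = 45.003 × 4.20873 ≈ 189.405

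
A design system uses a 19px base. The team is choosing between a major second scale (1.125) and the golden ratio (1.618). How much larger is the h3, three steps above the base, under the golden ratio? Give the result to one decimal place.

53.4px

Major second: 19.0 × 1.125³ = 27.053px
Golden ratio: 19.0 × 1.618³ = 80.480px
Difference: 80.480 − 27.053 = 53.427px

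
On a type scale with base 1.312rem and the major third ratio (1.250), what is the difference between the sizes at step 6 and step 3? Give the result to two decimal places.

2.44rem

Step 3: 1.312 × 1.250³ = 2.5625rem
Step 6: 1.312 × 1.250⁶ = 5.0049rem
Difference: 5.0049 − 2.5625 = 2.4424rem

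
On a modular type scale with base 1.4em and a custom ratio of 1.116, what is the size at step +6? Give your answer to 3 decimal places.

2.705em

Each step on a modular scale multiplies by the ratio, so the size n steps from the base is base × ratioⁿ.
1.4 × 1.116⁶ = 1.4 × 1.93190 ≈ 2.705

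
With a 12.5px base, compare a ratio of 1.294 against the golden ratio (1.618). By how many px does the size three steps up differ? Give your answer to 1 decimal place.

25.9px

At 1.294: 12.5 × 1.294³ = 27.084px
Golden ratio: 12.5 × 1.618³ = 52.948px
Difference: 52.948 − 27.084 = 25.864px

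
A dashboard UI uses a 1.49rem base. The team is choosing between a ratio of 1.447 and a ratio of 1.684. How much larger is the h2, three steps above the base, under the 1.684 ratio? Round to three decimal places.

At 1.447: 1.49 × 1.447³ = 4.51432rem
At 1.684: 1.49 × 1.684³ = 7.11562rem
Difference: 7.11562 − 4.51432 = 2.60130rem

2.601rem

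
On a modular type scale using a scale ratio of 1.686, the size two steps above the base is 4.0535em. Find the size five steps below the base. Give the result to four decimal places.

4.0535 ÷ 1.686⁷ = 4.0535 ÷ 38.72603 ≈ 0.1047

0.1047em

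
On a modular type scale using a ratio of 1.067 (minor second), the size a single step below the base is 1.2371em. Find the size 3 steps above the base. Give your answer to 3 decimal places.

1.603em

Moving from step -1 to step +3 is 4 steps up, so multiply by r⁴.
1.2371 × 1.067⁴ = 1.2371 × 1.29616 ≈ 1.603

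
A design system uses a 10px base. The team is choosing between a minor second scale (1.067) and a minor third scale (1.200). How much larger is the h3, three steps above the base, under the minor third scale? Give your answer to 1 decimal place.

5.1px

Minor second: 10.0 × 1.067³ = 12.148px
Minor third: 10.0 × 1.200³ = 17.280px
Difference: 17.280 − 12.148 = 5.132px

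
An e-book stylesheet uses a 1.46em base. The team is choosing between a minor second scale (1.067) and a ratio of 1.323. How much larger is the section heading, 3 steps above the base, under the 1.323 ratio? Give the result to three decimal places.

1.607em

Minor second: 1.46 × 1.067³ = 1.77356em
At 1.323: 1.46 × 1.323³ = 3.38090em
Difference: 3.38090 − 1.77356 = 1.60734em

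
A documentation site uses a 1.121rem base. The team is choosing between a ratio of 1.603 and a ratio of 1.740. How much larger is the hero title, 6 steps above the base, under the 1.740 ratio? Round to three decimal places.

At 1.603: 1.121 × 1.603⁶ = 19.01984rem
At 1.740: 1.121 × 1.740⁶ = 31.11008rem
Difference: 31.11008 − 19.01984 = 12.09024rem

12.090rem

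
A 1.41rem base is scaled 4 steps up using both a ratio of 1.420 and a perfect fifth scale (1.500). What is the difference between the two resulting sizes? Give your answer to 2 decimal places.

1.41rem

At 1.420: 1.41 × 1.420⁴ = 5.7329rem
Perfect fifth: 1.41 × 1.500⁴ = 7.1381rem
Difference: 7.1381 − 5.7329 = 1.4052rem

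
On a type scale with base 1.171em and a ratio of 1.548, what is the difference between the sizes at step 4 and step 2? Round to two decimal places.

Step 2: 1.171 × 1.548² = 2.8061em
Step 4: 1.171 × 1.548⁴ = 6.7242em
Difference: 6.7242 − 2.8061 = 3.9181em

3.92em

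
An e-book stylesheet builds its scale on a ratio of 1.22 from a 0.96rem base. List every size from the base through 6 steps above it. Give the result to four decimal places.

0.9600rem, 1.1712rem, 1.4289rem, 1.7432rem, 2.1267rem, 2.5946rem, 3.1654rem

Step 0: 0.96rem
Step 1: 0.96 × 1.22 = 1.1712
Step 2: 0.96 × 1.22² = 1.4289
Step 3: 0.96 × 1.22³ = 1.7432
Step 4: 0.96 × 1.22⁴ = 2.1267
Step 5: 0.96 × 1.22⁵ = 2.5946
Step 6: 0.96 × 1.22⁶ = 3.1654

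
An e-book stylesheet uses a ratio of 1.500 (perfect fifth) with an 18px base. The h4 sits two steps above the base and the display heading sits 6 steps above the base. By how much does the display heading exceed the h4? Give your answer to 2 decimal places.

Step 2: 18.0 × 1.500² = 40.5000px
Step 6: 18.0 × 1.500⁶ = 205.0312px
Difference: 205.0312 − 40.5000 = 164.5312px

164.53px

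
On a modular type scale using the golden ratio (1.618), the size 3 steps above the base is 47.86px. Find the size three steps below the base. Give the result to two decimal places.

Moving from step +3 to step -3 is 6 steps down, so divide by r⁶.
47.86 ÷ 1.618⁶ = 47.86 ÷ 17.94201 ≈ 2.667

2.67px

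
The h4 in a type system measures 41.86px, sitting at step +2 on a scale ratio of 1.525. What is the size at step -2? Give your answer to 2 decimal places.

7.74px

The gap is -2 − (2) = -4 steps, so the factor is 1.525^-4.
41.86 ÷ 1.525⁴ = 41.86 ÷ 5.40853 ≈ 7.740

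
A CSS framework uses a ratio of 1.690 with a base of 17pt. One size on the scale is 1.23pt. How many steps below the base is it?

1.690ⁿ = 17 / 1.23 = 13.8211
n = ln(13.8211) / ln(1.690) = 2.6262 / 0.5247 ≈ 5.00

5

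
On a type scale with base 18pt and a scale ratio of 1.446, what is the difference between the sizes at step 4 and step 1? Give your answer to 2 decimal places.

52.67pt

Step 1: 18.0 × 1.446 = 26.0280pt
Step 4: 18.0 × 1.446⁴ = 78.6947pt
Difference: 78.6947 − 26.0280 = 52.6667pt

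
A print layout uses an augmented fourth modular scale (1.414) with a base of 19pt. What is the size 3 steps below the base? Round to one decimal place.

6.7pt

19.0 ÷ 1.414³ = 19.0 ÷ 2.82715 ≈ 6.72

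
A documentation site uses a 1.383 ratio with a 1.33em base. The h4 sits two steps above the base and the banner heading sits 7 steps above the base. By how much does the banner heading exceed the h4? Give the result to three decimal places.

10.327em

Step 2: 1.33 × 1.383² = 2.54388em
Step 7: 1.33 × 1.383⁷ = 12.87084em
Difference: 12.87084 − 2.54388 = 10.32696em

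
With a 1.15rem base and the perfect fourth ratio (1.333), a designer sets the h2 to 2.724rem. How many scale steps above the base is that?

3

1.333ⁿ = 2.724 / 1.15 = 2.3687
n = ln(2.3687) / ln(1.333) = 0.8623 / 0.2874 ≈ 3.00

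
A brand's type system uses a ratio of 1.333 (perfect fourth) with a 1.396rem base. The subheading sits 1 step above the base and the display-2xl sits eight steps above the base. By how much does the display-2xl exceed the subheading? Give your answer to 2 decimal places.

12.06rem

Step 1: 1.396 × 1.333 = 1.8609rem
Step 8: 1.396 × 1.333⁸ = 13.9164rem
Difference: 13.9164 − 1.8609 = 12.0555rem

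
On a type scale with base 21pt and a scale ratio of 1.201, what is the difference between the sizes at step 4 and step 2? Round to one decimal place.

Step 2: 21.0 × 1.201² = 30.290pt
Step 4: 21.0 × 1.201⁴ = 43.691pt
Difference: 43.691 − 30.290 = 13.401pt

13.4pt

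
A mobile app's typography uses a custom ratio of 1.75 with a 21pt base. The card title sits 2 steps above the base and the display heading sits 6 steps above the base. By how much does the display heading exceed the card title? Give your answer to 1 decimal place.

538.9pt

Step 2: 21.0 × 1.75² = 64.312pt
Step 6: 21.0 × 1.75⁶ = 603.181pt
Difference: 603.181 − 64.312 = 538.869pt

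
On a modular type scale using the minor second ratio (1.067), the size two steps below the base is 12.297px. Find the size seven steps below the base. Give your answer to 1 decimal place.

8.9px

12.297 ÷ 1.067⁵ = 12.297 ÷ 1.38300 ≈ 8.892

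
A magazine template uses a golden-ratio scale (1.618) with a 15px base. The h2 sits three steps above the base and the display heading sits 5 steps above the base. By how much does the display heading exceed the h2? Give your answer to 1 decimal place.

102.8px

Step 3: 15.0 × 1.618³ = 63.537px
Step 5: 15.0 × 1.618⁵ = 166.335px
Difference: 166.335 − 63.537 = 102.798px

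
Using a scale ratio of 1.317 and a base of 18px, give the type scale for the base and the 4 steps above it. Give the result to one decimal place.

Step 0: 18px
Step 1: 18.0 × 1.317 = 23.7
Step 2: 18.0 × 1.317² = 31.2
Step 3: 18.0 × 1.317³ = 41.1
Step 4: 18.0 × 1.317⁴ = 54.2

18.0px, 23.7px, 31.2px, 41.1px, 54.2px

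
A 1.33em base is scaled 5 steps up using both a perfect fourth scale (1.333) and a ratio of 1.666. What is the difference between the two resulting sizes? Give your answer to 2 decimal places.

Perfect fourth: 1.33 × 1.333⁵ = 5.5976em
At 1.666: 1.33 × 1.666⁵ = 17.0697em
Difference: 17.0697 − 5.5976 = 11.4721em

11.47em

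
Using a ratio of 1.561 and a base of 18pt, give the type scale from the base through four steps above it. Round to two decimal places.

Step 0: 18pt
Step 1: 18.0 × 1.561 = 28.10
Step 2: 18.0 × 1.561² = 43.86
Step 3: 18.0 × 1.561³ = 68.47
Step 4: 18.0 × 1.561⁴ = 106.88

18.00pt, 28.10pt, 43.86pt, 68.47pt, 106.88pt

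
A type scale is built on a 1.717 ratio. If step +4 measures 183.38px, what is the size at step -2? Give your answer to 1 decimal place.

183.38 ÷ 1.717⁶ = 183.38 ÷ 25.62252 ≈ 7.157

7.2px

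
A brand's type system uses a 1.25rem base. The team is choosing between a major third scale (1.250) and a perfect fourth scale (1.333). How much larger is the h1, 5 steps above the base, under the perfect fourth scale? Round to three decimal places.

Major third: 1.25 × 1.250⁵ = 3.81470rem
Perfect fourth: 1.25 × 1.333⁵ = 5.26091rem
Difference: 5.26091 − 3.81470 = 1.44621rem

1.446rem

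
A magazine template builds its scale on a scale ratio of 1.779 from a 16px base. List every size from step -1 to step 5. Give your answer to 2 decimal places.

Step -1: 16.0 ÷ 1.779 = 8.99
Step 0: 16px
Step 1: 16.0 × 1.779 = 28.46
Step 2: 16.0 × 1.779² = 50.64
Step 3: 16.0 × 1.779³ = 90.08
Step 4: 16.0 × 1.779⁴ = 160.26
Step 5: 16.0 × 1.779⁵ = 285.10

8.99px, 16.00px, 28.46px, 50.64px, 90.08px, 160.26px, 285.10px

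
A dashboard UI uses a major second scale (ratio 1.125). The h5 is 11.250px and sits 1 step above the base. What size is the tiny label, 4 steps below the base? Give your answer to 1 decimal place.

Moving from step +1 to step -4 is 5 steps down, so divide by r⁵.
11.250 ÷ 1.125⁵ = 11.250 ÷ 1.80203 ≈ 6.243

6.2px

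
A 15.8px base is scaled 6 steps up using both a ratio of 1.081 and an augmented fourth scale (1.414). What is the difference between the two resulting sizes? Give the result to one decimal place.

At 1.081: 15.8 × 1.081⁶ = 25.212px
Augmented fourth: 15.8 × 1.414⁶ = 126.286px
Difference: 126.286 − 25.212 = 101.074px

101.1px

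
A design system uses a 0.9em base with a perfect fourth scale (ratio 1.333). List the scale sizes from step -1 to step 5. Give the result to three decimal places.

Step -1: 0.9 ÷ 1.333 = 0.675
Step 0: 0.9em
Step 1: 0.9 × 1.333 = 1.200
Step 2: 0.9 × 1.333² = 1.599
Step 3: 0.9 × 1.333³ = 2.132
Step 4: 0.9 × 1.333⁴ = 2.842
Step 5: 0.9 × 1.333⁵ = 3.788

0.675em, 0.900em, 1.200em, 1.599em, 2.132em, 2.842em, 3.788em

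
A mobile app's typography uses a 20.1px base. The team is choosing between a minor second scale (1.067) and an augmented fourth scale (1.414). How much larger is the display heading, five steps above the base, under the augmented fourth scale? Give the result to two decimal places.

Minor second: 20.1 × 1.067⁵ = 27.7983px
Augmented fourth: 20.1 × 1.414⁵ = 113.6169px
Difference: 113.6169 − 27.7983 = 85.8186px

85.82px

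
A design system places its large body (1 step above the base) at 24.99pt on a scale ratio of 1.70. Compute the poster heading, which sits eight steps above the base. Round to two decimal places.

1025.44pt

Moving from step +1 to step +8 is 7 steps up, so multiply by r⁷.
24.99 × 1.70⁷ = 24.99 × 41.03387 ≈ 1025.436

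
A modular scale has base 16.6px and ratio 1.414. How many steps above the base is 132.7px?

1.414ⁿ = 132.7 / 16.6 = 7.9940
n = ln(7.9940) / ln(1.414) = 2.0787 / 0.3464 ≈ 6.00

6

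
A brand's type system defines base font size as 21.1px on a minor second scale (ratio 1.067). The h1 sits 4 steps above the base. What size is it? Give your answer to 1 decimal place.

A modular type scale is a geometric sequence: sizeₙ = base × rⁿ.
21.1 × 1.067⁴ = 21.1 × 1.29616 ≈ 27.35

27.3px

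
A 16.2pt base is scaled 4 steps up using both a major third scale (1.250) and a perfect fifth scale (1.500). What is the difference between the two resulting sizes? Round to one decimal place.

Major third: 16.2 × 1.250⁴ = 39.551pt
Perfect fifth: 16.2 × 1.500⁴ = 82.013pt
Difference: 82.013 − 39.551 = 42.462pt

42.5pt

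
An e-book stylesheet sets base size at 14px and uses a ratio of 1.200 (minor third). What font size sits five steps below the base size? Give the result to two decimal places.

5.63px

A modular type scale is a geometric sequence: sizeₙ = base × rⁿ.
14.0 ÷ 1.200⁵ = 14.0 ÷ 2.48832 ≈ 5.63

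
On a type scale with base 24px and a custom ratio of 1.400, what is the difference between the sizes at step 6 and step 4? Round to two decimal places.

Step 4: 24.0 × 1.400⁴ = 92.1984px
Step 6: 24.0 × 1.400⁶ = 180.7089px
Difference: 180.7089 − 92.1984 = 88.5105px

88.51px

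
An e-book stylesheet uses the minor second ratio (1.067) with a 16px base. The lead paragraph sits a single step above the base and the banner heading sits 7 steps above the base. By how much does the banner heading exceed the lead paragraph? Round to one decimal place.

Step 1: 16.0 × 1.067 = 17.072px
Step 7: 16.0 × 1.067⁷ = 25.192px
Difference: 25.192 − 17.072 = 8.120px

8.1px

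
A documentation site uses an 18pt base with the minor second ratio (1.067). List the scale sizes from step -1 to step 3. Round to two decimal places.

16.87pt, 18.00pt, 19.21pt, 20.49pt, 21.87pt

Step -1: 18.0 ÷ 1.067 = 16.87
Step 0: 18pt
Step 1: 18.0 × 1.067 = 19.21
Step 2: 18.0 × 1.067² = 20.49
Step 3: 18.0 × 1.067³ = 21.87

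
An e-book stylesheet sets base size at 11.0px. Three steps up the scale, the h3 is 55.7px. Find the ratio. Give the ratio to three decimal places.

1.717

The ratio satisfies 11.0 × r³ = 55.7, so r = (55.7 / 11.0)^(1/3).
r = 5.0636^(1/3) ≈ 1.7172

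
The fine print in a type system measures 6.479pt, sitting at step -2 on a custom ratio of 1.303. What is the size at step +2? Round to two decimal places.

6.479 × 1.303⁴ = 6.479 × 2.88256 ≈ 18.676

18.68pt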